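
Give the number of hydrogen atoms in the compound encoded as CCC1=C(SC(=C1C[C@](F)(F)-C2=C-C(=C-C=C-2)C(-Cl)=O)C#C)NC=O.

Hydrogens are implicit in SMILES; fill each atom to its normal valence:
  6 × C (aromatic): no H
  4 × C (aromatic): 1 H each → 4
  3 × C: no H
  2 × C: 2 H each → 4
  2 × C: 1 H each → 2
  2 × F: no H
  2 × O: no H
  1 × C: 3 H
  1 × Cl: no H
  1 × N: 1 H
  1 × S (aromatic): no H
  Total hydrogens = 14.

14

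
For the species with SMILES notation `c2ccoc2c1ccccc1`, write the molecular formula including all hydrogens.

C10H8O

Heavy atoms from the SMILES: 10 C, 1 O.
Implicit hydrogens by atom environment:
  8 × C (aromatic): 1 H each → 8
  2 × C (aromatic): no H
  1 × O (aromatic): no H
  Total hydrogens = 8.
Molecular formula: C10H8O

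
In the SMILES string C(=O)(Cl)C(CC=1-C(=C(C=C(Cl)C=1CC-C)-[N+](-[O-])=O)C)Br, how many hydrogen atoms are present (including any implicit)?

14

Hydrogens are implicit in SMILES; fill each atom to its normal valence:
  5 × C (aromatic): no H
  3 × C: 2 H each → 6
  2 × C: 3 H each → 6
  2 × Cl: no H
  2 × O: no H
  1 × Br: no H
  1 × C (aromatic): 1 H
  1 × C: 1 H
  1 × C: no H
  1 × N (charge +1): no H
  1 × O (charge -1): no H
  Total hydrogens = 14.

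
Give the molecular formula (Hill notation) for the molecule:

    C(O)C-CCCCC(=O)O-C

C8H16O3

Heavy atoms from the SMILES: 8 C, 3 O.
Implicit hydrogens by atom environment:
  6 × C: 2 H each → 12
  2 × O: no H
  1 × C: 3 H
  1 × C: no H
  1 × O: 1 H
  Total hydrogens = 16.
Molecular formula: C8H16O3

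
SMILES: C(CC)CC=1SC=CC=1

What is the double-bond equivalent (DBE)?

Molecular formula from the SMILES: C8H12S.
DoU = (2C + 2 + N − H − X)/2 = (2·8 + 2 + 0 − 12 − 0)/2 = 6/2 = 3.
(Structurally: 1 ring(s) + 2 π bond(s) = 3.)

3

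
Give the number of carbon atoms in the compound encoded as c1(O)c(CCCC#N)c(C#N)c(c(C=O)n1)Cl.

11

The symbol for carbon appears 11 times in the SMILES. Lowercase c denotes aromatic carbon and counts toward C.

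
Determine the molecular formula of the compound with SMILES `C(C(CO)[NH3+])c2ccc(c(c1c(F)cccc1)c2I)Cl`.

C15H15ClFINO+

Heavy atoms from the SMILES: 15 C, 1 Cl, 1 F, 1 I, 1 N, 1 O.
Implicit hydrogens by atom environment:
  6 × C (aromatic): 1 H each → 6
  6 × C (aromatic): no H
  2 × C: 2 H each → 4
  1 × C: 1 H
  1 × Cl: no H
  1 × F: no H
  1 × I: no H
  1 × N (charge +1): 3 H
  1 × O: 1 H
  Total hydrogens = 15.
Net charge +1.
Molecular formula: C15H15ClFINO+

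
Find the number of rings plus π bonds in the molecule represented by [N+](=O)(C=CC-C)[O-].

Molecular formula from the SMILES: C4H7NO2.
DoU = (2C + 2 + N − H − X)/2 = (2·4 + 2 + 1 − 7 − 0)/2 = 4/2 = 2.
(Structurally: 0 ring(s) + 2 π bond(s) = 2.)

2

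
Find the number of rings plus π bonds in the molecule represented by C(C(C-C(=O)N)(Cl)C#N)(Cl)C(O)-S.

Molecular formula from the SMILES: C6H8Cl2N2O2S.
DoU = (2C + 2 + N − H − X)/2 = (2·6 + 2 + 2 − 8 − 2)/2 = 6/2 = 3.
(Structurally: 0 ring(s) + 3 π bond(s) = 3.)

3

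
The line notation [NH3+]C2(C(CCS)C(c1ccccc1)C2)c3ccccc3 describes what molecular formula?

Heavy atoms from the SMILES: 18 C, 1 N, 1 S.
Implicit hydrogens by atom environment:
  10 × C (aromatic): 1 H each → 10
  3 × C: 2 H each → 6
  2 × C: 1 H each → 2
  2 × C (aromatic): no H
  1 × C: no H
  1 × N (charge +1): 3 H
  1 × S: 1 H
  Total hydrogens = 22.
Net charge +1.
Molecular formula: C18H22NS+

C18H22NS+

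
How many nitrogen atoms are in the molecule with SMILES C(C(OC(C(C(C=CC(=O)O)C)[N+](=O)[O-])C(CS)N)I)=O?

2

The symbol for nitrogen appears 2 times in the SMILES.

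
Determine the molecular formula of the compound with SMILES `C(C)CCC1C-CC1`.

Heavy atoms from the SMILES: 8 C.
Implicit hydrogens by atom environment:
  6 × C: 2 H each → 12
  1 × C: 3 H
  1 × C: 1 H
  Total hydrogens = 16.
Molecular formula: C8H16

C8H16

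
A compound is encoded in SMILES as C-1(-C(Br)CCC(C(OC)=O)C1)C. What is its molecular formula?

C9H15BrO2

Heavy atoms from the SMILES: 1 Br, 9 C, 2 O.
Implicit hydrogens by atom environment:
  3 × C: 2 H each → 6
  3 × C: 1 H each → 3
  2 × C: 3 H each → 6
  2 × O: no H
  1 × Br: no H
  1 × C: no H
  Total hydrogens = 15.
Molecular formula: C9H15BrO2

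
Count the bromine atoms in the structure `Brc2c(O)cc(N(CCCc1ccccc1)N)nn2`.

The symbol for bromine appears 1 time in the SMILES.

1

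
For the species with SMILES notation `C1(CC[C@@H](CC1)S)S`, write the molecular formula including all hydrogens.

Heavy atoms from the SMILES: 6 C, 2 S.
Implicit hydrogens by atom environment:
  4 × C: 2 H each → 8
  2 × C: 1 H each → 2
  2 × S: 1 H each → 2
  Total hydrogens = 12.
Molecular formula: C6H12S2

C6H12S2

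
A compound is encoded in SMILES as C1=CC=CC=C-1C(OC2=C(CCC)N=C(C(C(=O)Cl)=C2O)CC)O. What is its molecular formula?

Heavy atoms from the SMILES: 18 C, 1 Cl, 1 N, 4 O.
Implicit hydrogens by atom environment:
  6 × C (aromatic): no H
  5 × C (aromatic): 1 H each → 5
  3 × C: 2 H each → 6
  2 × C: 3 H each → 6
  2 × O: 1 H each → 2
  2 × O: no H
  1 × C: 1 H
  1 × C: no H
  1 × Cl: no H
  1 × N (aromatic): no H
  Total hydrogens = 20.
Molecular formula: C18H20ClNO4

C18H20ClNO4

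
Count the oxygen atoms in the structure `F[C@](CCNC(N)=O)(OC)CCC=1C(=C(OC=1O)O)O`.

6

The symbol for oxygen appears 6 times in the SMILES.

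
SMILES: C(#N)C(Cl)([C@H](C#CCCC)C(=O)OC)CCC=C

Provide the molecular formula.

Heavy atoms from the SMILES: 14 C, 1 Cl, 1 N, 2 O.
Implicit hydrogens by atom environment:
  5 × C: 2 H each → 10
  5 × C: no H
  2 × C: 3 H each → 6
  2 × C: 1 H each → 2
  2 × O: no H
  1 × Cl: no H
  1 × N: no H
  Total hydrogens = 18.
Molecular formula: C14H18ClNO2

C14H18ClNO2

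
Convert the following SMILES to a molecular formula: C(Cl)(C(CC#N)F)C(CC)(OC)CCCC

C12H21ClFNO

Heavy atoms from the SMILES: 12 C, 1 Cl, 1 F, 1 N, 1 O.
Implicit hydrogens by atom environment:
  5 × C: 2 H each → 10
  3 × C: 3 H each → 9
  2 × C: 1 H each → 2
  2 × C: no H
  1 × Cl: no H
  1 × F: no H
  1 × N: no H
  1 × O: no H
  Total hydrogens = 21.
Molecular formula: C12H21ClFNO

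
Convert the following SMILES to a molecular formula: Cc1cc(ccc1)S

Heavy atoms from the SMILES: 7 C, 1 S.
Implicit hydrogens by atom environment:
  4 × C (aromatic): 1 H each → 4
  2 × C (aromatic): no H
  1 × C: 3 H
  1 × S: 1 H
  Total hydrogens = 8.
Molecular formula: C7H8S

C7H8S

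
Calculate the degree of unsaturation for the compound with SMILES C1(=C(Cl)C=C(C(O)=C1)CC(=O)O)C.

Molecular formula from the SMILES: C9H9ClO3.
DoU = (2C + 2 + N − H − X)/2 = (2·9 + 2 + 0 − 9 − 1)/2 = 10/2 = 5.
(Structurally: 1 ring(s) + 4 π bond(s) = 5.)

5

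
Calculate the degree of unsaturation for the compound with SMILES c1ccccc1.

4

Molecular formula from the SMILES: C6H6.
DoU = (2C + 2 + N − H − X)/2 = (2·6 + 2 + 0 − 6 − 0)/2 = 8/2 = 4.
(Structurally: 1 ring(s) + 3 π bond(s) = 4.)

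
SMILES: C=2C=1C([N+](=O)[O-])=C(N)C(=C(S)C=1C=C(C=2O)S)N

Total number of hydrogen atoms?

Hydrogens are implicit in SMILES; fill each atom to its normal valence:
  8 × C (aromatic): no H
  2 × C (aromatic): 1 H each → 2
  2 × N: 2 H each → 4
  2 × S: 1 H each → 2
  1 × N (charge +1): no H
  1 × O: 1 H
  1 × O: no H
  1 × O (charge -1): no H
  Total hydrogens = 9.

9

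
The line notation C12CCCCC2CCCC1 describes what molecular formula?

Heavy atoms from the SMILES: 10 C.
Implicit hydrogens by atom environment:
  8 × C: 2 H each → 16
  2 × C: 1 H each → 2
  Total hydrogens = 18.
Molecular formula: C10H18

C10H18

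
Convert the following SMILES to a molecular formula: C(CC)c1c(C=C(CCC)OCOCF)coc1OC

Heavy atoms from the SMILES: 15 C, 1 F, 4 O.
Implicit hydrogens by atom environment:
  6 × C: 2 H each → 12
  3 × C: 3 H each → 9
  3 × C (aromatic): no H
  3 × O: no H
  1 × C (aromatic): 1 H
  1 × C: 1 H
  1 × C: no H
  1 × F: no H
  1 × O (aromatic): no H
  Total hydrogens = 23.
Molecular formula: C15H23FO4

C15H23FO4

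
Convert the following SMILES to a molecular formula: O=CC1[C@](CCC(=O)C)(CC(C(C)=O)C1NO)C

C13H21NO4

Heavy atoms from the SMILES: 13 C, 1 N, 4 O.
Implicit hydrogens by atom environment:
  4 × C: 1 H each → 4
  3 × C: 3 H each → 9
  3 × C: 2 H each → 6
  3 × C: no H
  3 × O: no H
  1 × N: 1 H
  1 × O: 1 H
  Total hydrogens = 21.
Molecular formula: C13H21NO4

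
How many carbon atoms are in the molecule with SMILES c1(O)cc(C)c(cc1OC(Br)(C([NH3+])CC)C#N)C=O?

13

The symbol for carbon appears 13 times in the SMILES. Lowercase c denotes aromatic carbon and counts toward C.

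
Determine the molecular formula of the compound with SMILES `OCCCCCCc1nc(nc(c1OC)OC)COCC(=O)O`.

C15H24N2O6

Heavy atoms from the SMILES: 15 C, 2 N, 6 O.
Implicit hydrogens by atom environment:
  8 × C: 2 H each → 16
  4 × C (aromatic): no H
  4 × O: no H
  2 × C: 3 H each → 6
  2 × N (aromatic): no H
  2 × O: 1 H each → 2
  1 × C: no H
  Total hydrogens = 24.
Molecular formula: C15H24N2O6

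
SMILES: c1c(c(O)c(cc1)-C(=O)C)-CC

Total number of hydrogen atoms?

Hydrogens are implicit in SMILES; fill each atom to its normal valence:
  3 × C (aromatic): 1 H each → 3
  3 × C (aromatic): no H
  2 × C: 3 H each → 6
  1 × C: 2 H
  1 × C: no H
  1 × O: 1 H
  1 × O: no H
  Total hydrogens = 12.

12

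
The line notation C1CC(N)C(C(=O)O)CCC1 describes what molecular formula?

C8H15NO2

Heavy atoms from the SMILES: 8 C, 1 N, 2 O.
Implicit hydrogens by atom environment:
  5 × C: 2 H each → 10
  2 × C: 1 H each → 2
  1 × C: no H
  1 × N: 2 H
  1 × O: 1 H
  1 × O: no H
  Total hydrogens = 15.
Molecular formula: C8H15NO2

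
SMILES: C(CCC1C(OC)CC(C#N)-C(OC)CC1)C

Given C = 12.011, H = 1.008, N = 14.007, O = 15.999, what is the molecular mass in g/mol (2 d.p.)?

239.36

Molecular formula: C14H25NO2.
M = 14×12.011 + 25×1.008 + 1×14.007 + 2×15.999 = 239.36 g/mol.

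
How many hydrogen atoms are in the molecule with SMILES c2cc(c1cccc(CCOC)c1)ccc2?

Hydrogens are implicit in SMILES; fill each atom to its normal valence:
  9 × C (aromatic): 1 H each → 9
  3 × C (aromatic): no H
  2 × C: 2 H each → 4
  1 × C: 3 H
  1 × O: no H
  Total hydrogens = 16.

16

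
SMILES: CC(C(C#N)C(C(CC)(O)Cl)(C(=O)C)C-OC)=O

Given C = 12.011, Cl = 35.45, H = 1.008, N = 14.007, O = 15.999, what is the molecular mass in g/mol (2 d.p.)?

275.73

Molecular formula: C12H18ClNO4.
M = 12×12.011 + 1×35.45 + 18×1.008 + 1×14.007 + 4×15.999 = 275.73 g/mol.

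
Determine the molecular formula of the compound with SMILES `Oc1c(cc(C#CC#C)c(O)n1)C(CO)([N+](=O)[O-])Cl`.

C11H7ClN2O5

Heavy atoms from the SMILES: 11 C, 1 Cl, 2 N, 5 O.
Implicit hydrogens by atom environment:
  4 × C (aromatic): no H
  4 × C: no H
  3 × O: 1 H each → 3
  1 × C: 2 H
  1 × C (aromatic): 1 H
  1 × C: 1 H
  1 × Cl: no H
  1 × N (aromatic): no H
  1 × N (charge +1): no H
  1 × O: no H
  1 × O (charge -1): no H
  Total hydrogens = 7.
Molecular formula: C11H7ClN2O5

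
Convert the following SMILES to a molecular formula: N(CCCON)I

C3H9IN2O

Heavy atoms from the SMILES: 3 C, 1 I, 2 N, 1 O.
Implicit hydrogens by atom environment:
  3 × C: 2 H each → 6
  1 × I: no H
  1 × N: 2 H
  1 × N: 1 H
  1 × O: no H
  Total hydrogens = 9.
Molecular formula: C3H9IN2O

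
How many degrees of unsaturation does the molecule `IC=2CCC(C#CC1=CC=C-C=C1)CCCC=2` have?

8

Molecular formula from the SMILES: C16H17I.
DoU = (2C + 2 + N − H − X)/2 = (2·16 + 2 + 0 − 17 − 1)/2 = 16/2 = 8.
(Structurally: 2 ring(s) + 6 π bond(s) = 8.)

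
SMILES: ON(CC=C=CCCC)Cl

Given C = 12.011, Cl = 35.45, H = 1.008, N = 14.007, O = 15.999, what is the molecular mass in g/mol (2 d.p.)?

161.63

Molecular formula: C7H12ClNO.
M = 7×12.011 + 1×35.45 + 12×1.008 + 1×14.007 + 1×15.999 = 161.63 g/mol.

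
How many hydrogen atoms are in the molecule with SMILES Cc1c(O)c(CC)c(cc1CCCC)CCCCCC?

32

Hydrogens are implicit in SMILES; fill each atom to its normal valence:
  9 × C: 2 H each → 18
  5 × C (aromatic): no H
  4 × C: 3 H each → 12
  1 × C (aromatic): 1 H
  1 × O: 1 H
  Total hydrogens = 32.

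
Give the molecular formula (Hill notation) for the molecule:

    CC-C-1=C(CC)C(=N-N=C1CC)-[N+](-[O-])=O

Heavy atoms from the SMILES: 10 C, 3 N, 2 O.
Implicit hydrogens by atom environment:
  4 × C (aromatic): no H
  3 × C: 3 H each → 9
  3 × C: 2 H each → 6
  2 × N (aromatic): no H
  1 × N (charge +1): no H
  1 × O: no H
  1 × O (charge -1): no H
  Total hydrogens = 15.
Molecular formula: C10H15N3O2

C10H15N3O2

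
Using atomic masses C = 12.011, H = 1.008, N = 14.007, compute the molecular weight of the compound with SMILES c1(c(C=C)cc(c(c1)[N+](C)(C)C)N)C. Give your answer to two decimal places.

Molecular formula: C12H19N2+.
M = 12×12.011 + 19×1.008 + 2×14.007 = 191.30 g/mol.

191.30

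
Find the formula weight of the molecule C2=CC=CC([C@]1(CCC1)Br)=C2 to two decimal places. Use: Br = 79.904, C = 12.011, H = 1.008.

Molecular formula: C10H11Br.
M = 1×79.904 + 10×12.011 + 11×1.008 = 211.10 g/mol.

211.10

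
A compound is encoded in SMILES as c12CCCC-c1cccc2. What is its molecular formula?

C10H12

Heavy atoms from the SMILES: 10 C.
Implicit hydrogens by atom environment:
  4 × C: 2 H each → 8
  4 × C (aromatic): 1 H each → 4
  2 × C (aromatic): no H
  Total hydrogens = 12.
Molecular formula: C10H12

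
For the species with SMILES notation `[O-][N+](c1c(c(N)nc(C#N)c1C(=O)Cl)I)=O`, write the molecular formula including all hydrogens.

C7H2ClIN4O3

Heavy atoms from the SMILES: 7 C, 1 Cl, 1 I, 4 N, 3 O.
Implicit hydrogens by atom environment:
  5 × C (aromatic): no H
  2 × C: no H
  2 × O: no H
  1 × Cl: no H
  1 × I: no H
  1 × N: 2 H
  1 × N (aromatic): no H
  1 × N (charge +1): no H
  1 × N: no H
  1 × O (charge -1): no H
  Total hydrogens = 2.
Molecular formula: C7H2ClIN4O3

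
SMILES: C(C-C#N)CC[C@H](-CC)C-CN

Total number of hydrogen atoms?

Hydrogens are implicit in SMILES; fill each atom to its normal valence:
  7 × C: 2 H each → 14
  1 × C: 3 H
  1 × C: 1 H
  1 × C: no H
  1 × N: 2 H
  1 × N: no H
  Total hydrogens = 20.

20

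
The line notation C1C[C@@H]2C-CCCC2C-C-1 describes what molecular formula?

Heavy atoms from the SMILES: 10 C.
Implicit hydrogens by atom environment:
  8 × C: 2 H each → 16
  2 × C: 1 H each → 2
  Total hydrogens = 18.
Molecular formula: C10H18

C10H18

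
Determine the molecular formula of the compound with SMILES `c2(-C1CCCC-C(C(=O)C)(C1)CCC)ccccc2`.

C18H26O

Heavy atoms from the SMILES: 18 C, 1 O.
Implicit hydrogens by atom environment:
  7 × C: 2 H each → 14
  5 × C (aromatic): 1 H each → 5
  2 × C: 3 H each → 6
  2 × C: no H
  1 × C: 1 H
  1 × C (aromatic): no H
  1 × O: no H
  Total hydrogens = 26.
Molecular formula: C18H26O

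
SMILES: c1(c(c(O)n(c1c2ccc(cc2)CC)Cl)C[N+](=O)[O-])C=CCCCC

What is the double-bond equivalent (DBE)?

Molecular formula from the SMILES: C19H23ClN2O3.
DoU = (2C + 2 + N − H − X)/2 = (2·19 + 2 + 2 − 23 − 1)/2 = 18/2 = 9.
(Structurally: 2 ring(s) + 7 π bond(s) = 9.)

9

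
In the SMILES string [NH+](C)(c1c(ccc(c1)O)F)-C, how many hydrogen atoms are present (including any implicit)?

11

Hydrogens are implicit in SMILES; fill each atom to its normal valence:
  3 × C (aromatic): 1 H each → 3
  3 × C (aromatic): no H
  2 × C: 3 H each → 6
  1 × F: no H
  1 × N (charge +1): 1 H
  1 × O: 1 H
  Total hydrogens = 11.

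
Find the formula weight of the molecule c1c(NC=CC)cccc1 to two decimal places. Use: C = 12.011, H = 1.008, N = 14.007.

Molecular formula: C9H11N.
M = 9×12.011 + 11×1.008 + 1×14.007 = 133.19 g/mol.

133.19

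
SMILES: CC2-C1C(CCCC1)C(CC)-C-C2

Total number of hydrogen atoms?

24

Hydrogens are implicit in SMILES; fill each atom to its normal valence:
  7 × C: 2 H each → 14
  4 × C: 1 H each → 4
  2 × C: 3 H each → 6
  Total hydrogens = 24.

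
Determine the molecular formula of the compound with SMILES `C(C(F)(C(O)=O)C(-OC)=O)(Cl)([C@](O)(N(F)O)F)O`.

Heavy atoms from the SMILES: 6 C, 1 Cl, 3 F, 1 N, 7 O.
Implicit hydrogens by atom environment:
  5 × C: no H
  4 × O: 1 H each → 4
  3 × F: no H
  3 × O: no H
  1 × C: 3 H
  1 × Cl: no H
  1 × N: no H
  Total hydrogens = 7.
Molecular formula: C6H7ClF3NO7

C6H7ClF3NO7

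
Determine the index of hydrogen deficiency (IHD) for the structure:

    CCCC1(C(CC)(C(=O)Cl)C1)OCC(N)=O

3

Molecular formula from the SMILES: C11H18ClNO3.
DoU = (2C + 2 + N − H − X)/2 = (2·11 + 2 + 1 − 18 − 1)/2 = 6/2 = 3.
(Structurally: 1 ring(s) + 2 π bond(s) = 3.)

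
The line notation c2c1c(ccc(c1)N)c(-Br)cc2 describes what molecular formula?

Heavy atoms from the SMILES: 1 Br, 10 C, 1 N.
Implicit hydrogens by atom environment:
  6 × C (aromatic): 1 H each → 6
  4 × C (aromatic): no H
  1 × Br: no H
  1 × N: 2 H
  Total hydrogens = 8.
Molecular formula: C10H8BrN

C10H8BrN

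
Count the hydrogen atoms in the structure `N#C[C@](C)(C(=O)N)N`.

7

Hydrogens are implicit in SMILES; fill each atom to its normal valence:
  3 × C: no H
  2 × N: 2 H each → 4
  1 × C: 3 H
  1 × N: no H
  1 × O: no H
  Total hydrogens = 7.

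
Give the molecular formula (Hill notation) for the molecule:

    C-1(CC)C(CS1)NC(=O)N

C6H12N2OS

Heavy atoms from the SMILES: 6 C, 2 N, 1 O, 1 S.
Implicit hydrogens by atom environment:
  2 × C: 2 H each → 4
  2 × C: 1 H each → 2
  1 × C: 3 H
  1 × C: no H
  1 × N: 2 H
  1 × N: 1 H
  1 × O: no H
  1 × S: no H
  Total hydrogens = 12.
Molecular formula: C6H12N2OS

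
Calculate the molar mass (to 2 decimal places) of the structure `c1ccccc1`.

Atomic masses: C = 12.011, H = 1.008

78.11

Molecular formula: C6H6.
M = 6×12.011 + 6×1.008 = 78.11 g/mol.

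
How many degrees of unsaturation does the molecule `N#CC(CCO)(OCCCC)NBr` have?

Molecular formula from the SMILES: C8H15BrN2O2.
DoU = (2C + 2 + N − H − X)/2 = (2·8 + 2 + 2 − 15 − 1)/2 = 4/2 = 2.
(Structurally: 0 ring(s) + 2 π bond(s) = 2.)

2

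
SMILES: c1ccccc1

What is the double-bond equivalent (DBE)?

4

Molecular formula from the SMILES: C6H6.
DoU = (2C + 2 + N − H − X)/2 = (2·6 + 2 + 0 − 6 − 0)/2 = 8/2 = 4.
(Structurally: 1 ring(s) + 3 π bond(s) = 4.)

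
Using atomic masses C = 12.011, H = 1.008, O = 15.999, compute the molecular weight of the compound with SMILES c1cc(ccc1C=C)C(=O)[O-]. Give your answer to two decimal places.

147.15

Molecular formula: C9H7O2-.
M = 9×12.011 + 7×1.008 + 2×15.999 = 147.15 g/mol.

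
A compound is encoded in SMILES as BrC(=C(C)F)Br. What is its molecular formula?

C3H3Br2F

Heavy atoms from the SMILES: 2 Br, 3 C, 1 F.
Implicit hydrogens by atom environment:
  2 × Br: no H
  2 × C: no H
  1 × C: 3 H
  1 × F: no H
  Total hydrogens = 3.
Molecular formula: C3H3Br2F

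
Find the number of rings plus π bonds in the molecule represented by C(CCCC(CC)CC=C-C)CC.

Molecular formula from the SMILES: C13H26.
DoU = (2C + 2 + N − H − X)/2 = (2·13 + 2 + 0 − 26 − 0)/2 = 2/2 = 1.
(Structurally: 0 ring(s) + 1 π bond(s) = 1.)

1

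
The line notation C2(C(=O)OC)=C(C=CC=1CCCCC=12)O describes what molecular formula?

Heavy atoms from the SMILES: 12 C, 3 O.
Implicit hydrogens by atom environment:
  4 × C: 2 H each → 8
  4 × C (aromatic): no H
  2 × C (aromatic): 1 H each → 2
  2 × O: no H
  1 × C: 3 H
  1 × C: no H
  1 × O: 1 H
  Total hydrogens = 14.
Molecular formula: C12H14O3

C12H14O3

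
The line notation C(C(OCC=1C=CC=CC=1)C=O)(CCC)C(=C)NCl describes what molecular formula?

C15H20ClNO2

Heavy atoms from the SMILES: 15 C, 1 Cl, 1 N, 2 O.
Implicit hydrogens by atom environment:
  5 × C (aromatic): 1 H each → 5
  4 × C: 2 H each → 8
  3 × C: 1 H each → 3
  2 × O: no H
  1 × C: 3 H
  1 × C: no H
  1 × C (aromatic): no H
  1 × Cl: no H
  1 × N: 1 H
  Total hydrogens = 20.
Molecular formula: C15H20ClNO2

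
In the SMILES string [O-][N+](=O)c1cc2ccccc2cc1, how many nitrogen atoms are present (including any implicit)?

1

The symbol for nitrogen appears 1 time in the SMILES.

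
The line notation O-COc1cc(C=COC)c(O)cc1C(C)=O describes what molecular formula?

Heavy atoms from the SMILES: 12 C, 5 O.
Implicit hydrogens by atom environment:
  4 × C (aromatic): no H
  3 × O: no H
  2 × C: 3 H each → 6
  2 × C (aromatic): 1 H each → 2
  2 × C: 1 H each → 2
  2 × O: 1 H each → 2
  1 × C: 2 H
  1 × C: no H
  Total hydrogens = 14.
Molecular formula: C12H14O5

C12H14O5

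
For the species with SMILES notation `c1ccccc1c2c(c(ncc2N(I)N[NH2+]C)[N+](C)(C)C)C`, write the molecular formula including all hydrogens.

[C16H24IN5]2+

Heavy atoms from the SMILES: 16 C, 1 I, 5 N.
Implicit hydrogens by atom environment:
  6 × C (aromatic): 1 H each → 6
  5 × C: 3 H each → 15
  5 × C (aromatic): no H
  1 × I: no H
  1 × N (charge +1): 2 H
  1 × N: 1 H
  1 × N (aromatic): no H
  1 × N: no H
  1 × N (charge +1): no H
  Total hydrogens = 24.
Net charge +2.
Molecular formula: [C16H24IN5]2+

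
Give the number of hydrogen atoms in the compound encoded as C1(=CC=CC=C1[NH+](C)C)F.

11

Hydrogens are implicit in SMILES; fill each atom to its normal valence:
  4 × C (aromatic): 1 H each → 4
  2 × C: 3 H each → 6
  2 × C (aromatic): no H
  1 × F: no H
  1 × N (charge +1): 1 H
  Total hydrogens = 11.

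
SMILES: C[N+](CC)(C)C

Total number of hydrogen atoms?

Hydrogens are implicit in SMILES; fill each atom to its normal valence:
  4 × C: 3 H each → 12
  1 × C: 2 H
  1 × N (charge +1): no H
  Total hydrogens = 14.

14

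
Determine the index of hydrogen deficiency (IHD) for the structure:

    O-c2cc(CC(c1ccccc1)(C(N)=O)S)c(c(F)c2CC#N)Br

Molecular formula from the SMILES: C17H14BrFN2O2S.
DoU = (2C + 2 + N − H − X)/2 = (2·17 + 2 + 2 − 14 − 2)/2 = 22/2 = 11.
(Structurally: 2 ring(s) + 9 π bond(s) = 11.)

11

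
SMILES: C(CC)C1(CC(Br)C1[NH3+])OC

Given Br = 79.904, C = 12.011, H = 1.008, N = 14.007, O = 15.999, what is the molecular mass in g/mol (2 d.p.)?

Molecular formula: C8H17BrNO+.
M = 1×79.904 + 8×12.011 + 17×1.008 + 1×14.007 + 1×15.999 = 223.13 g/mol.

223.13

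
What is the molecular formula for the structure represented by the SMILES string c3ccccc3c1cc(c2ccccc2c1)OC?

C17H14O

Heavy atoms from the SMILES: 17 C, 1 O.
Implicit hydrogens by atom environment:
  11 × C (aromatic): 1 H each → 11
  5 × C (aromatic): no H
  1 × C: 3 H
  1 × O: no H
  Total hydrogens = 14.
Molecular formula: C17H14O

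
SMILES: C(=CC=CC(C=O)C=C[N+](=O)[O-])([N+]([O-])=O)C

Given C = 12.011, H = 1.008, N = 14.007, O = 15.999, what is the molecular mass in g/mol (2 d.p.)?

226.19

Molecular formula: C9H10N2O5.
M = 9×12.011 + 10×1.008 + 2×14.007 + 5×15.999 = 226.19 g/mol.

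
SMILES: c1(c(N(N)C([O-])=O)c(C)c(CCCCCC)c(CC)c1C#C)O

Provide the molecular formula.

C18H25N2O3-

Heavy atoms from the SMILES: 18 C, 2 N, 3 O.
Implicit hydrogens by atom environment:
  6 × C: 2 H each → 12
  6 × C (aromatic): no H
  3 × C: 3 H each → 9
  2 × C: no H
  1 × C: 1 H
  1 × N: 2 H
  1 × N: no H
  1 × O: 1 H
  1 × O: no H
  1 × O (charge -1): no H
  Total hydrogens = 25.
Net charge -1.
Molecular formula: C18H25N2O3-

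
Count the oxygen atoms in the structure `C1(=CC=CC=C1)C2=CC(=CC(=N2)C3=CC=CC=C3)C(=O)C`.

1

The symbol for oxygen appears 1 time in the SMILES.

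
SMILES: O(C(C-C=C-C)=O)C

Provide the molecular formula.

C6H10O2

Heavy atoms from the SMILES: 6 C, 2 O.
Implicit hydrogens by atom environment:
  2 × C: 3 H each → 6
  2 × C: 1 H each → 2
  2 × O: no H
  1 × C: 2 H
  1 × C: no H
  Total hydrogens = 10.
Molecular formula: C6H10O2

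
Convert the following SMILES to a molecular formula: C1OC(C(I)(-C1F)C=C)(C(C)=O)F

Heavy atoms from the SMILES: 8 C, 2 F, 1 I, 2 O.
Implicit hydrogens by atom environment:
  3 × C: no H
  2 × C: 2 H each → 4
  2 × C: 1 H each → 2
  2 × F: no H
  2 × O: no H
  1 × C: 3 H
  1 × I: no H
  Total hydrogens = 9.
Molecular formula: C8H9F2IO2

C8H9F2IO2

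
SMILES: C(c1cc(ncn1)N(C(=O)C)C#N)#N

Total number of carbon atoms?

The symbol for carbon appears 8 times in the SMILES. Lowercase c denotes aromatic carbon and counts toward C.

8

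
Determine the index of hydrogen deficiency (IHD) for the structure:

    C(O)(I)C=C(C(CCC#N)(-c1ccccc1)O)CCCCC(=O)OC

8

Molecular formula from the SMILES: C19H24INO4.
DoU = (2C + 2 + N − H − X)/2 = (2·19 + 2 + 1 − 24 − 1)/2 = 16/2 = 8.
(Structurally: 1 ring(s) + 7 π bond(s) = 8.)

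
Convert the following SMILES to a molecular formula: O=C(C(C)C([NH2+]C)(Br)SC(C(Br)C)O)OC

C9H18Br2NO3S+

Heavy atoms from the SMILES: 2 Br, 9 C, 1 N, 3 O, 1 S.
Implicit hydrogens by atom environment:
  4 × C: 3 H each → 12
  3 × C: 1 H each → 3
  2 × Br: no H
  2 × C: no H
  2 × O: no H
  1 × N (charge +1): 2 H
  1 × O: 1 H
  1 × S: no H
  Total hydrogens = 18.
Net charge +1.
Molecular formula: C9H18Br2NO3S+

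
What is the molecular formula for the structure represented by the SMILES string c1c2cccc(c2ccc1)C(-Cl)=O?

C11H7ClO

Heavy atoms from the SMILES: 11 C, 1 Cl, 1 O.
Implicit hydrogens by atom environment:
  7 × C (aromatic): 1 H each → 7
  3 × C (aromatic): no H
  1 × C: no H
  1 × Cl: no H
  1 × O: no H
  Total hydrogens = 7.
Molecular formula: C11H7ClO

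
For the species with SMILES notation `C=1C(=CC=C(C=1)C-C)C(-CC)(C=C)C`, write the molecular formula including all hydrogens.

C14H20

Heavy atoms from the SMILES: 14 C.
Implicit hydrogens by atom environment:
  4 × C (aromatic): 1 H each → 4
  3 × C: 3 H each → 9
  3 × C: 2 H each → 6
  2 × C (aromatic): no H
  1 × C: 1 H
  1 × C: no H
  Total hydrogens = 20.
Molecular formula: C14H20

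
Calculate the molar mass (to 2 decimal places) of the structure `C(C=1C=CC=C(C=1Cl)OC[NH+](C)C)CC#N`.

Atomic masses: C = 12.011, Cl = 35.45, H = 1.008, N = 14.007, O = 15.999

Molecular formula: C12H16ClN2O+.
M = 12×12.011 + 1×35.45 + 16×1.008 + 2×14.007 + 1×15.999 = 239.72 g/mol.

239.72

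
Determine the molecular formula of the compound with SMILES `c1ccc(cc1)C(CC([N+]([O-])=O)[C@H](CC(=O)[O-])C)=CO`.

C14H16NO5-

Heavy atoms from the SMILES: 14 C, 1 N, 5 O.
Implicit hydrogens by atom environment:
  5 × C (aromatic): 1 H each → 5
  3 × C: 1 H each → 3
  2 × C: 2 H each → 4
  2 × C: no H
  2 × O: no H
  2 × O (charge -1): no H
  1 × C: 3 H
  1 × C (aromatic): no H
  1 × N (charge +1): no H
  1 × O: 1 H
  Total hydrogens = 16.
Net charge -1.
Molecular formula: C14H16NO5-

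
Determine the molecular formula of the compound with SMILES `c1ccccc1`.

Heavy atoms from the SMILES: 6 C.
Implicit hydrogens by atom environment:
  6 × C (aromatic): 1 H each → 6
  Total hydrogens = 6.
Molecular formula: C6H6

C6H6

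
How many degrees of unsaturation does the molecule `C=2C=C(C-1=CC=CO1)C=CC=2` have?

Molecular formula from the SMILES: C10H8O.
DoU = (2C + 2 + N − H − X)/2 = (2·10 + 2 + 0 − 8 − 0)/2 = 14/2 = 7.
(Structurally: 2 ring(s) + 5 π bond(s) = 7.)

7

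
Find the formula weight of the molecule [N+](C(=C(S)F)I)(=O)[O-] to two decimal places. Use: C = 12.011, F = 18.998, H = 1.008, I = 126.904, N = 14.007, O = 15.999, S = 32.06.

Molecular formula: C2HFINO2S.
M = 2×12.011 + 1×18.998 + 1×1.008 + 1×126.904 + 1×14.007 + 2×15.999 + 1×32.06 = 249.00 g/mol.

249.00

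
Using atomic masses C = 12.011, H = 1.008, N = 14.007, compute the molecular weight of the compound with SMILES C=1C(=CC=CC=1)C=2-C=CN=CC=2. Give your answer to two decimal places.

155.20

Molecular formula: C11H9N.
M = 11×12.011 + 9×1.008 + 1×14.007 = 155.20 g/mol.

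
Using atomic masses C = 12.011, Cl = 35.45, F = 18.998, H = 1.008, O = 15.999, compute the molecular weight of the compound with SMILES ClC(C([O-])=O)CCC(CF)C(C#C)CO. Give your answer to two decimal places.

Molecular formula: C10H13ClFO3-.
M = 10×12.011 + 1×35.45 + 1×18.998 + 13×1.008 + 3×15.999 = 235.66 g/mol.

235.66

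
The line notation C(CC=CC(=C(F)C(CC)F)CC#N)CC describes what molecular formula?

Heavy atoms from the SMILES: 13 C, 2 F, 1 N.
Implicit hydrogens by atom environment:
  5 × C: 2 H each → 10
  3 × C: 1 H each → 3
  3 × C: no H
  2 × C: 3 H each → 6
  2 × F: no H
  1 × N: no H
  Total hydrogens = 19.
Molecular formula: C13H19F2N

C13H19F2N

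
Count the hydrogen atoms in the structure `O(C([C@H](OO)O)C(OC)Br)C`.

11

Hydrogens are implicit in SMILES; fill each atom to its normal valence:
  3 × C: 1 H each → 3
  3 × O: no H
  2 × C: 3 H each → 6
  2 × O: 1 H each → 2
  1 × Br: no H
  Total hydrogens = 11.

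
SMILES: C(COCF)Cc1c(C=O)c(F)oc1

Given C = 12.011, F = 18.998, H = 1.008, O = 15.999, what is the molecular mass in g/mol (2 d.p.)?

204.17

Molecular formula: C9H10F2O3.
M = 9×12.011 + 2×18.998 + 10×1.008 + 3×15.999 = 204.17 g/mol.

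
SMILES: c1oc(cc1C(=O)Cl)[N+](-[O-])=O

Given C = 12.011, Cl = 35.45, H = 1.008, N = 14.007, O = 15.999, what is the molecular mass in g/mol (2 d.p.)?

Molecular formula: C5H2ClNO4.
M = 5×12.011 + 1×35.45 + 2×1.008 + 1×14.007 + 4×15.999 = 175.52 g/mol.

175.52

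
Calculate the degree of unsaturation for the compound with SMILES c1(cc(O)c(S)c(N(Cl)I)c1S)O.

4

Molecular formula from the SMILES: C6H5ClINO2S2.
DoU = (2C + 2 + N − H − X)/2 = (2·6 + 2 + 1 − 5 − 2)/2 = 8/2 = 4.
(Structurally: 1 ring(s) + 3 π bond(s) = 4.)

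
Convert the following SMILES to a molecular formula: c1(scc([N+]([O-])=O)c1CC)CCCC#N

Heavy atoms from the SMILES: 10 C, 2 N, 2 O, 1 S.
Implicit hydrogens by atom environment:
  4 × C: 2 H each → 8
  3 × C (aromatic): no H
  1 × C: 3 H
  1 × C (aromatic): 1 H
  1 × C: no H
  1 × N: no H
  1 × N (charge +1): no H
  1 × O: no H
  1 × O (charge -1): no H
  1 × S (aromatic): no H
  Total hydrogens = 12.
Molecular formula: C10H12N2O2S

C10H12N2O2S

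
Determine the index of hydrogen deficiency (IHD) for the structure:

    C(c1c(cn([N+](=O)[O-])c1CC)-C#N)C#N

8

Molecular formula from the SMILES: C9H8N4O2.
DoU = (2C + 2 + N − H − X)/2 = (2·9 + 2 + 4 − 8 − 0)/2 = 16/2 = 8.
(Structurally: 1 ring(s) + 7 π bond(s) = 8.)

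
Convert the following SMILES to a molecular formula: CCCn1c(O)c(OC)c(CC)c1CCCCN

Heavy atoms from the SMILES: 14 C, 2 N, 2 O.
Implicit hydrogens by atom environment:
  7 × C: 2 H each → 14
  4 × C (aromatic): no H
  3 × C: 3 H each → 9
  1 × N: 2 H
  1 × N (aromatic): no H
  1 × O: 1 H
  1 × O: no H
  Total hydrogens = 26.
Molecular formula: C14H26N2O2

C14H26N2O2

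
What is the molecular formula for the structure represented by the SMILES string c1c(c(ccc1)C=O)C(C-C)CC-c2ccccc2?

Heavy atoms from the SMILES: 18 C, 1 O.
Implicit hydrogens by atom environment:
  9 × C (aromatic): 1 H each → 9
  3 × C: 2 H each → 6
  3 × C (aromatic): no H
  2 × C: 1 H each → 2
  1 × C: 3 H
  1 × O: no H
  Total hydrogens = 20.
Molecular formula: C18H20O

C18H20O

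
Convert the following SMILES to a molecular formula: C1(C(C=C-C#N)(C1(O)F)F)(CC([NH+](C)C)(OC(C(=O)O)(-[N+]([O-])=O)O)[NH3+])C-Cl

[C13H19ClF2N4O7]2+

Heavy atoms from the SMILES: 13 C, 1 Cl, 2 F, 4 N, 7 O.
Implicit hydrogens by atom environment:
  7 × C: no H
  3 × O: 1 H each → 3
  3 × O: no H
  2 × C: 3 H each → 6
  2 × C: 2 H each → 4
  2 × C: 1 H each → 2
  2 × F: no H
  1 × Cl: no H
  1 × N (charge +1): 3 H
  1 × N (charge +1): 1 H
  1 × N: no H
  1 × N (charge +1): no H
  1 × O (charge -1): no H
  Total hydrogens = 19.
Net charge +2.
Molecular formula: [C13H19ClF2N4O7]2+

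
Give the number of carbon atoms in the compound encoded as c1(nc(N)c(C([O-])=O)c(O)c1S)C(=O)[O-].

The symbol for carbon appears 7 times in the SMILES. Lowercase c denotes aromatic carbon and counts toward C.

7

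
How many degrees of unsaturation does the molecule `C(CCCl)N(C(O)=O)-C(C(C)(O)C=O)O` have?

2

Molecular formula from the SMILES: C8H14ClNO5.
DoU = (2C + 2 + N − H − X)/2 = (2·8 + 2 + 1 − 14 − 1)/2 = 4/2 = 2.
(Structurally: 0 ring(s) + 2 π bond(s) = 2.)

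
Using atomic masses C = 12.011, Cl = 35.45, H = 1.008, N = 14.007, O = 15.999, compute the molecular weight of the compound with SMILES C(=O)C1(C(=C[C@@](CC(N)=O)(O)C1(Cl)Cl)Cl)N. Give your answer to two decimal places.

287.52

Molecular formula: C8H9Cl3N2O3.
M = 8×12.011 + 3×35.45 + 9×1.008 + 2×14.007 + 3×15.999 = 287.52 g/mol.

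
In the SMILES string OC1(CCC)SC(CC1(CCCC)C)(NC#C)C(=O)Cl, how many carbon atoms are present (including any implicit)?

The symbol for carbon appears 15 times in the SMILES. (Cl is a single chlorine, not C + l.)

15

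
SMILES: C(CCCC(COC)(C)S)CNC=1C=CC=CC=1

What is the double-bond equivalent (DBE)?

Molecular formula from the SMILES: C15H25NOS.
DoU = (2C + 2 + N − H − X)/2 = (2·15 + 2 + 1 − 25 − 0)/2 = 8/2 = 4.
(Structurally: 1 ring(s) + 3 π bond(s) = 4.)

4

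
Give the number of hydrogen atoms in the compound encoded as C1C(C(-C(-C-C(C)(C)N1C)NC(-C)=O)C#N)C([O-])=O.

Hydrogens are implicit in SMILES; fill each atom to its normal valence:
  4 × C: 3 H each → 12
  4 × C: no H
  3 × C: 1 H each → 3
  2 × C: 2 H each → 4
  2 × N: no H
  2 × O: no H
  1 × N: 1 H
  1 × O (charge -1): no H
  Total hydrogens = 20.

20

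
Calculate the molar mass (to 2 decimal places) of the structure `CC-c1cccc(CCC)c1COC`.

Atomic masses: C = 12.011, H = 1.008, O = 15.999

192.30

Molecular formula: C13H20O.
M = 13×12.011 + 20×1.008 + 1×15.999 = 192.30 g/mol.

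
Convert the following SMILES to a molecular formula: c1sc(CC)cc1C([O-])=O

C7H7O2S-

Heavy atoms from the SMILES: 7 C, 2 O, 1 S.
Implicit hydrogens by atom environment:
  2 × C (aromatic): 1 H each → 2
  2 × C (aromatic): no H
  1 × C: 3 H
  1 × C: 2 H
  1 × C: no H
  1 × O: no H
  1 × O (charge -1): no H
  1 × S (aromatic): no H
  Total hydrogens = 7.
Net charge -1.
Molecular formula: C7H7O2S-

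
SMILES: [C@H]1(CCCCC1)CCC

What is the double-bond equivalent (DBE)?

Molecular formula from the SMILES: C9H18.
DoU = (2C + 2 + N − H − X)/2 = (2·9 + 2 + 0 − 18 − 0)/2 = 2/2 = 1.
(Structurally: 1 ring(s) + 0 π bond(s) = 1.)

1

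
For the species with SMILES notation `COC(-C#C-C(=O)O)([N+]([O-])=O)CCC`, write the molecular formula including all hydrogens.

Heavy atoms from the SMILES: 8 C, 1 N, 5 O.
Implicit hydrogens by atom environment:
  4 × C: no H
  3 × O: no H
  2 × C: 3 H each → 6
  2 × C: 2 H each → 4
  1 × N (charge +1): no H
  1 × O: 1 H
  1 × O (charge -1): no H
  Total hydrogens = 11.
Molecular formula: C8H11NO5

C8H11NO5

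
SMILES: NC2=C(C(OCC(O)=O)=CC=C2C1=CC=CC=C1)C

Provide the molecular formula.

C15H15NO3

Heavy atoms from the SMILES: 15 C, 1 N, 3 O.
Implicit hydrogens by atom environment:
  7 × C (aromatic): 1 H each → 7
  5 × C (aromatic): no H
  2 × O: no H
  1 × C: 3 H
  1 × C: 2 H
  1 × C: no H
  1 × N: 2 H
  1 × O: 1 H
  Total hydrogens = 15.
Molecular formula: C15H15NO3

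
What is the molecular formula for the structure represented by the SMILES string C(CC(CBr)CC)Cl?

C6H12BrCl

Heavy atoms from the SMILES: 1 Br, 6 C, 1 Cl.
Implicit hydrogens by atom environment:
  4 × C: 2 H each → 8
  1 × Br: no H
  1 × C: 3 H
  1 × C: 1 H
  1 × Cl: no H
  Total hydrogens = 12.
Molecular formula: C6H12BrCl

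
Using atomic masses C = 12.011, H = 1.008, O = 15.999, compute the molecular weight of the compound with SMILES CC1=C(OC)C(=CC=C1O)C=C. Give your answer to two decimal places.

164.20

Molecular formula: C10H12O2.
M = 10×12.011 + 12×1.008 + 2×15.999 = 164.20 g/mol.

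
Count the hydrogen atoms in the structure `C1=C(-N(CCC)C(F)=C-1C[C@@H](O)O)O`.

Hydrogens are implicit in SMILES; fill each atom to its normal valence:
  3 × C: 2 H each → 6
  3 × C (aromatic): no H
  3 × O: 1 H each → 3
  1 × C: 3 H
  1 × C (aromatic): 1 H
  1 × C: 1 H
  1 × F: no H
  1 × N (aromatic): no H
  Total hydrogens = 14.

14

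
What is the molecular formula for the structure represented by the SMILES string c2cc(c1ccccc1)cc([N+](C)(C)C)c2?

Heavy atoms from the SMILES: 15 C, 1 N.
Implicit hydrogens by atom environment:
  9 × C (aromatic): 1 H each → 9
  3 × C: 3 H each → 9
  3 × C (aromatic): no H
  1 × N (charge +1): no H
  Total hydrogens = 18.
Net charge +1.
Molecular formula: C15H18N+

C15H18N+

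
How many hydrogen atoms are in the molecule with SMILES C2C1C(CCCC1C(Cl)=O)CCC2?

Hydrogens are implicit in SMILES; fill each atom to its normal valence:
  7 × C: 2 H each → 14
  3 × C: 1 H each → 3
  1 × C: no H
  1 × Cl: no H
  1 × O: no H
  Total hydrogens = 17.

17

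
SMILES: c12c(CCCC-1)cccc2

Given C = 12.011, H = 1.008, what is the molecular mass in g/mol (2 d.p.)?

132.21

Molecular formula: C10H12.
M = 10×12.011 + 12×1.008 = 132.21 g/mol.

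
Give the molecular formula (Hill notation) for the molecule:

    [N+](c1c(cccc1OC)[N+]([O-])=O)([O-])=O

Heavy atoms from the SMILES: 7 C, 2 N, 5 O.
Implicit hydrogens by atom environment:
  3 × C (aromatic): 1 H each → 3
  3 × C (aromatic): no H
  3 × O: no H
  2 × N (charge +1): no H
  2 × O (charge -1): no H
  1 × C: 3 H
  Total hydrogens = 6.
Molecular formula: C7H6N2O5

C7H6N2O5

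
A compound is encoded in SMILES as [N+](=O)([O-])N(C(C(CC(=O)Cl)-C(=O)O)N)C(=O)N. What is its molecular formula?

C6H9ClN4O6

Heavy atoms from the SMILES: 6 C, 1 Cl, 4 N, 6 O.
Implicit hydrogens by atom environment:
  4 × O: no H
  3 × C: no H
  2 × C: 1 H each → 2
  2 × N: 2 H each → 4
  1 × C: 2 H
  1 × Cl: no H
  1 × N: no H
  1 × N (charge +1): no H
  1 × O: 1 H
  1 × O (charge -1): no H
  Total hydrogens = 9.
Molecular formula: C6H9ClN4O6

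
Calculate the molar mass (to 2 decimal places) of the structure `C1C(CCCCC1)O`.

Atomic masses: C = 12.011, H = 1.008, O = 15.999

Molecular formula: C7H14O.
M = 7×12.011 + 14×1.008 + 1×15.999 = 114.19 g/mol.

114.19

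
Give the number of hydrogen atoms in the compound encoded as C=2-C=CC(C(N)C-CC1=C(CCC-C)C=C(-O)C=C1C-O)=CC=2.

Hydrogens are implicit in SMILES; fill each atom to its normal valence:
  7 × C (aromatic): 1 H each → 7
  6 × C: 2 H each → 12
  5 × C (aromatic): no H
  2 × O: 1 H each → 2
  1 × C: 3 H
  1 × C: 1 H
  1 × N: 2 H
  Total hydrogens = 27.

27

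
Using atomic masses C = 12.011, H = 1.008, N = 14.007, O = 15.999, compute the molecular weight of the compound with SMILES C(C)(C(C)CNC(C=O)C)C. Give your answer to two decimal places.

157.26

Molecular formula: C9H19NO.
M = 9×12.011 + 19×1.008 + 1×14.007 + 1×15.999 = 157.26 g/mol.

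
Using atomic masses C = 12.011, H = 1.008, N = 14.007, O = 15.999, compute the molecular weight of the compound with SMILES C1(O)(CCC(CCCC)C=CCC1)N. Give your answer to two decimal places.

Molecular formula: C12H23NO.
M = 12×12.011 + 23×1.008 + 1×14.007 + 1×15.999 = 197.32 g/mol.

197.32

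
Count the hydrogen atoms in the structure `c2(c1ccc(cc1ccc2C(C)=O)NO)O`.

Hydrogens are implicit in SMILES; fill each atom to its normal valence:
  5 × C (aromatic): 1 H each → 5
  5 × C (aromatic): no H
  2 × O: 1 H each → 2
  1 × C: 3 H
  1 × C: no H
  1 × N: 1 H
  1 × O: no H
  Total hydrogens = 11.

11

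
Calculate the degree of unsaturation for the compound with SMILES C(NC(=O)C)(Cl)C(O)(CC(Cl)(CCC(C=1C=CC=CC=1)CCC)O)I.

Molecular formula from the SMILES: C18H26Cl2INO3.
DoU = (2C + 2 + N − H − X)/2 = (2·18 + 2 + 1 − 26 − 3)/2 = 10/2 = 5.
(Structurally: 1 ring(s) + 4 π bond(s) = 5.)

5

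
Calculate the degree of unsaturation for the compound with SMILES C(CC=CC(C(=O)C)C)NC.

2

Molecular formula from the SMILES: C9H17NO.
DoU = (2C + 2 + N − H − X)/2 = (2·9 + 2 + 1 − 17 − 0)/2 = 4/2 = 2.
(Structurally: 0 ring(s) + 2 π bond(s) = 2.)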